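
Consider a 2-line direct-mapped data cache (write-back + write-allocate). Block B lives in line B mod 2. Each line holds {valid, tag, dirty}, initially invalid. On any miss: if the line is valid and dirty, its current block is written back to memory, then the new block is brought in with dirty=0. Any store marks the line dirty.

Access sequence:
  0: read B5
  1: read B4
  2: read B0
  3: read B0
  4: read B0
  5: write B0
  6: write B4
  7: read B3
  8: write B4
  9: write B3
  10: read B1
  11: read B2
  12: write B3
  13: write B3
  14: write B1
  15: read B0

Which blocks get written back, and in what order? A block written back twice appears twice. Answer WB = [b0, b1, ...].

0: R B5 -> L1 miss  d=-]
1: R B4 -> L0 miss  d=-]
2: R B0 -> L0 miss  d=-]
3: R B0 -> L0 hit  d=-]
4: R B0 -> L0 hit  d=-]
5: W B0 -> L0 hit  d=D]
6: W B4 -> L0 miss wb->B0  d=D]
7: R B3 -> L1 miss  d=-]
8: W B4 -> L0 hit  d=D]
9: W B3 -> L1 hit  d=D]
10: R B1 -> L1 miss wb->B3  d=-]
11: R B2 -> L0 miss wb->B4  d=-]
12: W B3 -> L1 miss  d=D]
13: W B3 -> L1 hit  d=D]
14: W B1 -> L1 miss wb->B3  d=D]
15: R B0 -> L0 miss  d=-]

WB = [0, 3, 4, 3]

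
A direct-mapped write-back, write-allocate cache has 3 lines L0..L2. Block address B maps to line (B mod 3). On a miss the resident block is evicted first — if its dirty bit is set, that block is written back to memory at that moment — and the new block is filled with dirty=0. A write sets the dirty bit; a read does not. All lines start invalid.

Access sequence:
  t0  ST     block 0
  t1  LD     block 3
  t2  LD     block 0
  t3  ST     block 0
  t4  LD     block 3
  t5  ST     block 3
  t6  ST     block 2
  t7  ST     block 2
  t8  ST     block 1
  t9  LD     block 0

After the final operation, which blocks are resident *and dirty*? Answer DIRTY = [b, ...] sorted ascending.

DIRTY = [1, 2]

0: W B0 -> L0 miss  d=D]
1: R B3 -> L0 miss wb->B0  d=-]
2: R B0 -> L0 miss  d=-]
3: W B0 -> L0 hit  d=D]
4: R B3 -> L0 miss wb->B0  d=-]
5: W B3 -> L0 hit  d=D]
6: W B2 -> L2 miss  d=D]
7: W B2 -> L2 hit  d=D]
8: W B1 -> L1 miss  d=D]
9: R B0 -> L0 miss wb->B3  d=-]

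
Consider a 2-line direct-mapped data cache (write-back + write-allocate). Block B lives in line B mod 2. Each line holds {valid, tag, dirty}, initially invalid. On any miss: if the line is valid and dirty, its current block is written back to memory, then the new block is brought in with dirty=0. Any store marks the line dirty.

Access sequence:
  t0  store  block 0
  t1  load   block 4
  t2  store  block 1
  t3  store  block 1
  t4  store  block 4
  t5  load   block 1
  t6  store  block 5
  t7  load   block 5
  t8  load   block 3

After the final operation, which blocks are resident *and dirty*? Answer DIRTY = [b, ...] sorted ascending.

0: W B0 -> L0 miss  d=D]
1: R B4 -> L0 miss wb->B0  d=-]
2: W B1 -> L1 miss  d=D]
3: W B1 -> L1 hit  d=D]
4: W B4 -> L0 hit  d=D]
5: R B1 -> L1 hit  d=D]
6: W B5 -> L1 miss wb->B1  d=D]
7: R B5 -> L1 hit  d=D]
8: R B3 -> L1 miss wb->B5  d=-]

DIRTY = [4]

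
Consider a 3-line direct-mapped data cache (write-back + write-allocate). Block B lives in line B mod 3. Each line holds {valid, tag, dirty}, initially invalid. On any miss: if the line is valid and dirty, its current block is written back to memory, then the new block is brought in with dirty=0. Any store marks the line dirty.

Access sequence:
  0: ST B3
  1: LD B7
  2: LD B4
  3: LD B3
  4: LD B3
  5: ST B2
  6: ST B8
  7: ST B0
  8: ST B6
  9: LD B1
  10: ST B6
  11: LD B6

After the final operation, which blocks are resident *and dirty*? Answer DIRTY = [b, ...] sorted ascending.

0: W B3 -> L0 miss  d=D]
1: R B7 -> L1 miss  d=-]
2: R B4 -> L1 miss  d=-]
3: R B3 -> L0 hit  d=D]
4: R B3 -> L0 hit  d=D]
5: W B2 -> L2 miss  d=D]
6: W B8 -> L2 miss wb->B2  d=D]
7: W B0 -> L0 miss wb->B3  d=D]
8: W B6 -> L0 miss wb->B0  d=D]
9: R B1 -> L1 miss  d=-]
10: W B6 -> L0 hit  d=D]
11: R B6 -> L0 hit  d=D]

DIRTY = [6, 8]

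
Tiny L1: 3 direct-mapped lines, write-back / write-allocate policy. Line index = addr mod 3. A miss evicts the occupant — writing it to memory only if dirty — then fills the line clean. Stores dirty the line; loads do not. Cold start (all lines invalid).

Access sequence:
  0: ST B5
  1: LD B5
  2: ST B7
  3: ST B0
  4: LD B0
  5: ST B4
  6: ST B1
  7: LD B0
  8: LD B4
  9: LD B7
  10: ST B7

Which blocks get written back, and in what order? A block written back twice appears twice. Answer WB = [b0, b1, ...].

0: W B5 → L2 miss [D]
1: R B5 → L2 hit [D]
2: W B7 → L1 miss [D]
3: W B0 → L0 miss [D]
4: R B0 → L0 hit [D]
5: W B4 → L1 miss wb→B7 [D]
6: W B1 → L1 miss wb→B4 [D]
7: R B0 → L0 hit [D]
8: R B4 → L1 miss wb→B1 [-]
9: R B7 → L1 miss [-]
10: W B7 → L1 hit [D]

WB = [7, 4, 1]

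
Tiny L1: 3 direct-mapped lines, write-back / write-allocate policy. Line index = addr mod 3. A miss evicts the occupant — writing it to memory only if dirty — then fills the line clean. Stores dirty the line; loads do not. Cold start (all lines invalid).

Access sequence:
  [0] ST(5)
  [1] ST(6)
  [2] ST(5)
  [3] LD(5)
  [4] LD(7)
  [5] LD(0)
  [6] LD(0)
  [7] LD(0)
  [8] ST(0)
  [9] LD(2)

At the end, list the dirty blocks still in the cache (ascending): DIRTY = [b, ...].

0: W B5 -> L2 miss  d=D]
1: W B6 -> L0 miss  d=D]
2: W B5 -> L2 hit  d=D]
3: R B5 -> L2 hit  d=D]
4: R B7 -> L1 miss  d=-]
5: R B0 -> L0 miss wb->B6  d=-]
6: R B0 -> L0 hit  d=-]
7: R B0 -> L0 hit  d=-]
8: W B0 -> L0 hit  d=D]
9: R B2 -> L2 miss wb->B5  d=-]

DIRTY = [0]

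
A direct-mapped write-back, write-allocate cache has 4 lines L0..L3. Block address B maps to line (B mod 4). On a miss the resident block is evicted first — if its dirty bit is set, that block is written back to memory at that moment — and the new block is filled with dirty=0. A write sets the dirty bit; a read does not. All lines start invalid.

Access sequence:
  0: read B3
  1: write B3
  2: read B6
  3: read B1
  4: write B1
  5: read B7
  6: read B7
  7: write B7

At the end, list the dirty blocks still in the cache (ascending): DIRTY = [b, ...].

DIRTY = [1, 7]

  0 | R B3 → L3 miss [-]
  1 | W B3 → L3 hit [D]
  2 | R B6 → L2 miss [-]
  3 | R B1 → L1 miss [-]
  4 | W B1 → L1 hit [D]
  5 | R B7 → L3 miss wb→B3 [-]
  6 | R B7 → L3 hit [-]
  7 | W B7 → L3 hit [D]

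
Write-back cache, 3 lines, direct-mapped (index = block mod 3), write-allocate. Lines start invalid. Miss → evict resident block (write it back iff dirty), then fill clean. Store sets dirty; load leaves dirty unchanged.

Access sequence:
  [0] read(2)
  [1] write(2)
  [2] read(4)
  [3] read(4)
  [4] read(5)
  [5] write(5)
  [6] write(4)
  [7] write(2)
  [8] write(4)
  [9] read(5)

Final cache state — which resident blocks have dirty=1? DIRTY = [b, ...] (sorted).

DIRTY = [4]

0: R B2 -> L2 miss  d=-]
1: W B2 -> L2 hit  d=D]
2: R B4 -> L1 miss  d=-]
3: R B4 -> L1 hit  d=-]
4: R B5 -> L2 miss wb->B2  d=-]
5: W B5 -> L2 hit  d=D]
6: W B4 -> L1 hit  d=D]
7: W B2 -> L2 miss wb->B5  d=D]
8: W B4 -> L1 hit  d=D]
9: R B5 -> L2 miss wb->B2  d=-]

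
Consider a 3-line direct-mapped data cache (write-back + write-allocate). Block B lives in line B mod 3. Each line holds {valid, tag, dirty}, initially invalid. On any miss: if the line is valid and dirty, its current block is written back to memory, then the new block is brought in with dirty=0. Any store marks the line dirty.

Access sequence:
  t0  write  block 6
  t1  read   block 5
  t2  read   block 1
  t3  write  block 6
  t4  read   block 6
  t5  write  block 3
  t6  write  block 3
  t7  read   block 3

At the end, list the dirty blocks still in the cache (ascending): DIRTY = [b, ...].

  0 | W B6 → L0 miss [D]
  1 | R B5 → L2 miss [-]
  2 | R B1 → L1 miss [-]
  3 | W B6 → L0 hit [D]
  4 | R B6 → L0 hit [D]
  5 | W B3 → L0 miss wb→B6 [D]
  6 | W B3 → L0 hit [D]
  7 | R B3 → L0 hit [D]

DIRTY = [3]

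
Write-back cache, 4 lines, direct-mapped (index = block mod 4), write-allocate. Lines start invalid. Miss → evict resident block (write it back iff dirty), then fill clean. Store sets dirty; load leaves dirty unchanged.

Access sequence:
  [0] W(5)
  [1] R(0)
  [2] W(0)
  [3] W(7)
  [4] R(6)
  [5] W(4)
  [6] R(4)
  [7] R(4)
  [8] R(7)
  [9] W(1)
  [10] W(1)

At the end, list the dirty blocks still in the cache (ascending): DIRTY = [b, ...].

  0 | W B5 → L1 miss [D]
  1 | R B0 → L0 miss [-]
  2 | W B0 → L0 hit [D]
  3 | W B7 → L3 miss [D]
  4 | R B6 → L2 miss [-]
  5 | W B4 → L0 miss wb→B0 [D]
  6 | R B4 → L0 hit [D]
  7 | R B4 → L0 hit [D]
  8 | R B7 → L3 hit [D]
  9 | W B1 → L1 miss wb→B5 [D]
  10 | W B1 → L1 hit [D]

DIRTY = [1, 4, 7]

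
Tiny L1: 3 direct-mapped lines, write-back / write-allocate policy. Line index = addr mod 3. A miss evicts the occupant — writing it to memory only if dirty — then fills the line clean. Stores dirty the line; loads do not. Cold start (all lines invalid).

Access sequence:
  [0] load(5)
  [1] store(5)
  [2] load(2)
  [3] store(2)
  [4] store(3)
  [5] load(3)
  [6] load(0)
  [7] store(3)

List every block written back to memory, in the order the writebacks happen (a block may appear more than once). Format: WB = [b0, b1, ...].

WB = [5, 3]

0: R B5 -> L2 miss  d=-]
1: W B5 -> L2 hit  d=D]
2: R B2 -> L2 miss wb->B5  d=-]
3: W B2 -> L2 hit  d=D]
4: W B3 -> L0 miss  d=D]
5: R B3 -> L0 hit  d=D]
6: R B0 -> L0 miss wb->B3  d=-]
7: W B3 -> L0 miss  d=D]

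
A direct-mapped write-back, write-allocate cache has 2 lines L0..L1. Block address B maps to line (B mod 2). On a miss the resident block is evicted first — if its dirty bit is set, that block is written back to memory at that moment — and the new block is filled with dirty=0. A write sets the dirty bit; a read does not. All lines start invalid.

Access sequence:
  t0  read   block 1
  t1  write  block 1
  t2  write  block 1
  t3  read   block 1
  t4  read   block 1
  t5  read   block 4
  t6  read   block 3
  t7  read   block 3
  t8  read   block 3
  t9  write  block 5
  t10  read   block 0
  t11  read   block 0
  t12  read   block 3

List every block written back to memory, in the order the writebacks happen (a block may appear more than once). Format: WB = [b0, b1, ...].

WB = [1, 5]

0: R B1 -> L1 miss  d=-]
1: W B1 -> L1 hit  d=D]
2: W B1 -> L1 hit  d=D]
3: R B1 -> L1 hit  d=D]
4: R B1 -> L1 hit  d=D]
5: R B4 -> L0 miss  d=-]
6: R B3 -> L1 miss wb->B1  d=-]
7: R B3 -> L1 hit  d=-]
8: R B3 -> L1 hit  d=-]
9: W B5 -> L1 miss  d=D]
10: R B0 -> L0 miss  d=-]
11: R B0 -> L0 hit  d=-]
12: R B3 -> L1 miss wb->B5  d=-]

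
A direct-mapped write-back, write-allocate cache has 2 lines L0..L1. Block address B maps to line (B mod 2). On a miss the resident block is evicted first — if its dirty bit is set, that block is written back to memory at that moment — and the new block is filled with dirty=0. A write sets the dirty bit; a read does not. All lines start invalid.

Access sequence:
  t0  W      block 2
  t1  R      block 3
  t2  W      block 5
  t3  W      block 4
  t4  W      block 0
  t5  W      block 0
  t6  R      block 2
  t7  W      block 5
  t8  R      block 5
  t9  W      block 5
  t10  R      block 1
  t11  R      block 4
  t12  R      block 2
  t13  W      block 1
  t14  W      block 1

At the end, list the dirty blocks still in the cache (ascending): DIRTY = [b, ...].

0: W B2 -> L0 miss  d=D]
1: R B3 -> L1 miss  d=-]
2: W B5 -> L1 miss  d=D]
3: W B4 -> L0 miss wb->B2  d=D]
4: W B0 -> L0 miss wb->B4  d=D]
5: W B0 -> L0 hit  d=D]
6: R B2 -> L0 miss wb->B0  d=-]
7: W B5 -> L1 hit  d=D]
8: R B5 -> L1 hit  d=D]
9: W B5 -> L1 hit  d=D]
10: R B1 -> L1 miss wb->B5  d=-]
11: R B4 -> L0 miss  d=-]
12: R B2 -> L0 miss  d=-]
13: W B1 -> L1 hit  d=D]
14: W B1 -> L1 hit  d=D]

DIRTY = [1]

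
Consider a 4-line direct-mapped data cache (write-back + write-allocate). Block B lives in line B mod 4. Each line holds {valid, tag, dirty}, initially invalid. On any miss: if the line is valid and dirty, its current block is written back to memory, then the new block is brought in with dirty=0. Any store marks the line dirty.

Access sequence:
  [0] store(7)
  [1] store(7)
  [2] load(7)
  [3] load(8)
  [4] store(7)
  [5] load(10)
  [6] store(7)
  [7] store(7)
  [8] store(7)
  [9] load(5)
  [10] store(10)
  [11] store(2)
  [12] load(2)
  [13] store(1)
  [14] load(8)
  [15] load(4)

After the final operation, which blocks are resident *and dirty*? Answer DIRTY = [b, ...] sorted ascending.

DIRTY = [1, 2, 7]

  0 | W B7 → L3 miss [D]
  1 | W B7 → L3 hit [D]
  2 | R B7 → L3 hit [D]
  3 | R B8 → L0 miss [-]
  4 | W B7 → L3 hit [D]
  5 | R B10 → L2 miss [-]
  6 | W B7 → L3 hit [D]
  7 | W B7 → L3 hit [D]
  8 | W B7 → L3 hit [D]
  9 | R B5 → L1 miss [-]
  10 | W B10 → L2 hit [D]
  11 | W B2 → L2 miss wb→B10 [D]
  12 | R B2 → L2 hit [D]
  13 | W B1 → L1 miss [D]
  14 | R B8 → L0 hit [-]
  15 | R B4 → L0 miss [-]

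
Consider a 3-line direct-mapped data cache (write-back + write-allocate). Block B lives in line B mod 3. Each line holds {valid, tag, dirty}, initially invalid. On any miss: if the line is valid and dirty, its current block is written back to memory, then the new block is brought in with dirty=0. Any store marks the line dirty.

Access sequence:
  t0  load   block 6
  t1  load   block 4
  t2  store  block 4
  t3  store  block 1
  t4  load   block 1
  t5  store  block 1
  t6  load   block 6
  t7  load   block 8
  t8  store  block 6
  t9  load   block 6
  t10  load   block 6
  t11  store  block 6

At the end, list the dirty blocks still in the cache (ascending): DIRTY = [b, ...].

0: R B6 → L0 miss [-]
1: R B4 → L1 miss [-]
2: W B4 → L1 hit [D]
3: W B1 → L1 miss wb→B4 [D]
4: R B1 → L1 hit [D]
5: W B1 → L1 hit [D]
6: R B6 → L0 hit [-]
7: R B8 → L2 miss [-]
8: W B6 → L0 hit [D]
9: R B6 → L0 hit [D]
10: R B6 → L0 hit [D]
11: W B6 → L0 hit [D]

DIRTY = [1, 6]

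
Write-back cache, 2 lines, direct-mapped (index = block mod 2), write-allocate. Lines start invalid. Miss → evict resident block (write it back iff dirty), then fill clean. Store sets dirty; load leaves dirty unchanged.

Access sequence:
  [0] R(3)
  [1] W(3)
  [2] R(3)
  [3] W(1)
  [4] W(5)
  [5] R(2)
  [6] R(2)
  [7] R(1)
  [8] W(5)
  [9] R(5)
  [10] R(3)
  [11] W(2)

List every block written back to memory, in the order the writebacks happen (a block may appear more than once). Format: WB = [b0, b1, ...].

WB = [3, 1, 5, 5]

0: R B3 -> L1 miss  d=-]
1: W B3 -> L1 hit  d=D]
2: R B3 -> L1 hit  d=D]
3: W B1 -> L1 miss wb->B3  d=D]
4: W B5 -> L1 miss wb->B1  d=D]
5: R B2 -> L0 miss  d=-]
6: R B2 -> L0 hit  d=-]
7: R B1 -> L1 miss wb->B5  d=-]
8: W B5 -> L1 miss  d=D]
9: R B5 -> L1 hit  d=D]
10: R B3 -> L1 miss wb->B5  d=-]
11: W B2 -> L0 hit  d=D]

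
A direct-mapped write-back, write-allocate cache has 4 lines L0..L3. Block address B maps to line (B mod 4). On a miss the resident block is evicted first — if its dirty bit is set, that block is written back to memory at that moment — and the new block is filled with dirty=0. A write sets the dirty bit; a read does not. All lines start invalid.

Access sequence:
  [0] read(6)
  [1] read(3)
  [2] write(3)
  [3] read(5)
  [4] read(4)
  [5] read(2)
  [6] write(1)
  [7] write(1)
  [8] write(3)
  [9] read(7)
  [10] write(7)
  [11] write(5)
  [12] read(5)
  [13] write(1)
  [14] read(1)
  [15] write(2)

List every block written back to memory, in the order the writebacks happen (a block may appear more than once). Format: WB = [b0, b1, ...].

WB = [3, 1, 5]

  0 | R B6 → L2 miss [-]
  1 | R B3 → L3 miss [-]
  2 | W B3 → L3 hit [D]
  3 | R B5 → L1 miss [-]
  4 | R B4 → L0 miss [-]
  5 | R B2 → L2 miss [-]
  6 | W B1 → L1 miss [D]
  7 | W B1 → L1 hit [D]
  8 | W B3 → L3 hit [D]
  9 | R B7 → L3 miss wb→B3 [-]
  10 | W B7 → L3 hit [D]
  11 | W B5 → L1 miss wb→B1 [D]
  12 | R B5 → L1 hit [D]
  13 | W B1 → L1 miss wb→B5 [D]
  14 | R B1 → L1 hit [D]
  15 | W B2 → L2 hit [D]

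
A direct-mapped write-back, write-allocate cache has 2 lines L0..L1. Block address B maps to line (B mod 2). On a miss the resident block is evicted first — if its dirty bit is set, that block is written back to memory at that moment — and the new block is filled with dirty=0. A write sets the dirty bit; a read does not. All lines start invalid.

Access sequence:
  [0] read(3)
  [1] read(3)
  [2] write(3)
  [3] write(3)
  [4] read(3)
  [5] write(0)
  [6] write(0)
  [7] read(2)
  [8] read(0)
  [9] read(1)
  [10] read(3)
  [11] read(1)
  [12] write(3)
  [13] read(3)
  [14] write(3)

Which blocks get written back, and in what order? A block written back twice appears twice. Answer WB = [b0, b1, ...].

0: R B3 → L1 miss [-]
1: R B3 → L1 hit [-]
2: W B3 → L1 hit [D]
3: W B3 → L1 hit [D]
4: R B3 → L1 hit [D]
5: W B0 → L0 miss [D]
6: W B0 → L0 hit [D]
7: R B2 → L0 miss wb→B0 [-]
8: R B0 → L0 miss [-]
9: R B1 → L1 miss wb→B3 [-]
10: R B3 → L1 miss [-]
11: R B1 → L1 miss [-]
12: W B3 → L1 miss [D]
13: R B3 → L1 hit [D]
14: W B3 → L1 hit [D]

WB = [0, 3]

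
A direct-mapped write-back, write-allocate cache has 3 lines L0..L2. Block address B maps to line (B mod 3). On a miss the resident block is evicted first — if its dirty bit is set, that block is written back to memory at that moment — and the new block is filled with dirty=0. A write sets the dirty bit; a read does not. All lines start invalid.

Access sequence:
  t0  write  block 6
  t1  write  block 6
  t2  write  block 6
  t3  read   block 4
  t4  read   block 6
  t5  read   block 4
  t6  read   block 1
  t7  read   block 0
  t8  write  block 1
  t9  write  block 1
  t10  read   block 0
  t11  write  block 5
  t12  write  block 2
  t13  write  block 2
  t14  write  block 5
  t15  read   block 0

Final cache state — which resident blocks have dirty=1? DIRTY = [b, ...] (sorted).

0: W B6 → L0 miss [D]
1: W B6 → L0 hit [D]
2: W B6 → L0 hit [D]
3: R B4 → L1 miss [-]
4: R B6 → L0 hit [D]
5: R B4 → L1 hit [-]
6: R B1 → L1 miss [-]
7: R B0 → L0 miss wb→B6 [-]
8: W B1 → L1 hit [D]
9: W B1 → L1 hit [D]
10: R B0 → L0 hit [-]
11: W B5 → L2 miss [D]
12: W B2 → L2 miss wb→B5 [D]
13: W B2 → L2 hit [D]
14: W B5 → L2 miss wb→B2 [D]
15: R B0 → L0 hit [-]

DIRTY = [1, 5]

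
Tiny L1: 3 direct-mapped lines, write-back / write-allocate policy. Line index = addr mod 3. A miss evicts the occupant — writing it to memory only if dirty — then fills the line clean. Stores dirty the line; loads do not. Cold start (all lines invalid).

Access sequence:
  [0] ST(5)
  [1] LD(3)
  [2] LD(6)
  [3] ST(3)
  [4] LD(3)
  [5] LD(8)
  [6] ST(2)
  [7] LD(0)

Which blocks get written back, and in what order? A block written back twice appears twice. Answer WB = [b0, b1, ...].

WB = [5, 3]

0: W B5 -> L2 miss  d=D]
1: R B3 -> L0 miss  d=-]
2: R B6 -> L0 miss  d=-]
3: W B3 -> L0 miss  d=D]
4: R B3 -> L0 hit  d=D]
5: R B8 -> L2 miss wb->B5  d=-]
6: W B2 -> L2 miss  d=D]
7: R B0 -> L0 miss wb->B3  d=-]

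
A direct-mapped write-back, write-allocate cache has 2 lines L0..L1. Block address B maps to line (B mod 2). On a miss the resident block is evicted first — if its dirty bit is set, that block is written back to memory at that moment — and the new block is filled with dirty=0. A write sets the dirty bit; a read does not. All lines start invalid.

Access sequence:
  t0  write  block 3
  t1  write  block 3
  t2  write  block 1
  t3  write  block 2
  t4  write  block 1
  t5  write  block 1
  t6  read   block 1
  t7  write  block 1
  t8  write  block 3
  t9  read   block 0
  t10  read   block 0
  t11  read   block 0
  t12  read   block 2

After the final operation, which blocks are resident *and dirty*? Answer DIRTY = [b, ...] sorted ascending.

0: W B3 -> L1 miss  d=D]
1: W B3 -> L1 hit  d=D]
2: W B1 -> L1 miss wb->B3  d=D]
3: W B2 -> L0 miss  d=D]
4: W B1 -> L1 hit  d=D]
5: W B1 -> L1 hit  d=D]
6: R B1 -> L1 hit  d=D]
7: W B1 -> L1 hit  d=D]
8: W B3 -> L1 miss wb->B1  d=D]
9: R B0 -> L0 miss wb->B2  d=-]
10: R B0 -> L0 hit  d=-]
11: R B0 -> L0 hit  d=-]
12: R B2 -> L0 miss  d=-]

DIRTY = [3]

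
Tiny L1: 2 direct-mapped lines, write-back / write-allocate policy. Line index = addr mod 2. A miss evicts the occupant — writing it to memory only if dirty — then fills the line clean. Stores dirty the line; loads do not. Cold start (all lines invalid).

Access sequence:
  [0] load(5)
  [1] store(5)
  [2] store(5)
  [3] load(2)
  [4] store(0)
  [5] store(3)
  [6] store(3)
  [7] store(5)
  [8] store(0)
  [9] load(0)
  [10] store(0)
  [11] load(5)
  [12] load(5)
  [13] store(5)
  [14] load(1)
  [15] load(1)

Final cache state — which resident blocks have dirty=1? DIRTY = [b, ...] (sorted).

  0 | R B5 → L1 miss [-]
  1 | W B5 → L1 hit [D]
  2 | W B5 → L1 hit [D]
  3 | R B2 → L0 miss [-]
  4 | W B0 → L0 miss [D]
  5 | W B3 → L1 miss wb→B5 [D]
  6 | W B3 → L1 hit [D]
  7 | W B5 → L1 miss wb→B3 [D]
  8 | W B0 → L0 hit [D]
  9 | R B0 → L0 hit [D]
  10 | W B0 → L0 hit [D]
  11 | R B5 → L1 hit [D]
  12 | R B5 → L1 hit [D]
  13 | W B5 → L1 hit [D]
  14 | R B1 → L1 miss wb→B5 [-]
  15 | R B1 → L1 hit [-]

DIRTY = [0]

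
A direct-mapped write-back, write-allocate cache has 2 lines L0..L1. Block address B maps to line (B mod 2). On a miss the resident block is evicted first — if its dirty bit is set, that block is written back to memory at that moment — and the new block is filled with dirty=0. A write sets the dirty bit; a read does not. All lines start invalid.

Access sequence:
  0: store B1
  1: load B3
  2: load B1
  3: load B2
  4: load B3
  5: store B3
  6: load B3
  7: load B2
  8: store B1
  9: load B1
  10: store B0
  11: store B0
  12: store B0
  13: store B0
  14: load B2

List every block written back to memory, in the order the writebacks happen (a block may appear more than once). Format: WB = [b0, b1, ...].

WB = [1, 3, 0]

0: W B1 -> L1 miss  d=D]
1: R B3 -> L1 miss wb->B1  d=-]
2: R B1 -> L1 miss  d=-]
3: R B2 -> L0 miss  d=-]
4: R B3 -> L1 miss  d=-]
5: W B3 -> L1 hit  d=D]
6: R B3 -> L1 hit  d=D]
7: R B2 -> L0 hit  d=-]
8: W B1 -> L1 miss wb->B3  d=D]
9: R B1 -> L1 hit  d=D]
10: W B0 -> L0 miss  d=D]
11: W B0 -> L0 hit  d=D]
12: W B0 -> L0 hit  d=D]
13: W B0 -> L0 hit  d=D]
14: R B2 -> L0 miss wb->B0  d=-]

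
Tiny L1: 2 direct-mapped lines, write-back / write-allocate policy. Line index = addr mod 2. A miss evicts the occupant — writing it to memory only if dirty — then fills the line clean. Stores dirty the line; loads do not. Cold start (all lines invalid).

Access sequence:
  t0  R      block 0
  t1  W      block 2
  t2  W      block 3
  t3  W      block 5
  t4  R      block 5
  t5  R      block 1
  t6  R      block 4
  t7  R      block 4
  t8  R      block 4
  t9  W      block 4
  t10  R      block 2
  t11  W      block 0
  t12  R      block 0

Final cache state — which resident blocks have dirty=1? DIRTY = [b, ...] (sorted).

0: R B0 → L0 miss [-]
1: W B2 → L0 miss [D]
2: W B3 → L1 miss [D]
3: W B5 → L1 miss wb→B3 [D]
4: R B5 → L1 hit [D]
5: R B1 → L1 miss wb→B5 [-]
6: R B4 → L0 miss wb→B2 [-]
7: R B4 → L0 hit [-]
8: R B4 → L0 hit [-]
9: W B4 → L0 hit [D]
10: R B2 → L0 miss wb→B4 [-]
11: W B0 → L0 miss [D]
12: R B0 → L0 hit [D]

DIRTY = [0]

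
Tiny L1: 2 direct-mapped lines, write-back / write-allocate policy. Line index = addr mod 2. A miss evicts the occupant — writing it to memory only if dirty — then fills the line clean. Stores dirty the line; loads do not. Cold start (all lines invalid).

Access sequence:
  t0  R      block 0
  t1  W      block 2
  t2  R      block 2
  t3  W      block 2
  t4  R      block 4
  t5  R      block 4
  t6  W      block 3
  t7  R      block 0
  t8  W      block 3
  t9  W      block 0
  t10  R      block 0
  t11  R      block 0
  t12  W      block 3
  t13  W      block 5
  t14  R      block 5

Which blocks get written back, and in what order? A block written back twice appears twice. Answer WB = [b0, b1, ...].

0: R B0 → L0 miss [-]
1: W B2 → L0 miss [D]
2: R B2 → L0 hit [D]
3: W B2 → L0 hit [D]
4: R B4 → L0 miss wb→B2 [-]
5: R B4 → L0 hit [-]
6: W B3 → L1 miss [D]
7: R B0 → L0 miss [-]
8: W B3 → L1 hit [D]
9: W B0 → L0 hit [D]
10: R B0 → L0 hit [D]
11: R B0 → L0 hit [D]
12: W B3 → L1 hit [D]
13: W B5 → L1 miss wb→B3 [D]
14: R B5 → L1 hit [D]

WB = [2, 3]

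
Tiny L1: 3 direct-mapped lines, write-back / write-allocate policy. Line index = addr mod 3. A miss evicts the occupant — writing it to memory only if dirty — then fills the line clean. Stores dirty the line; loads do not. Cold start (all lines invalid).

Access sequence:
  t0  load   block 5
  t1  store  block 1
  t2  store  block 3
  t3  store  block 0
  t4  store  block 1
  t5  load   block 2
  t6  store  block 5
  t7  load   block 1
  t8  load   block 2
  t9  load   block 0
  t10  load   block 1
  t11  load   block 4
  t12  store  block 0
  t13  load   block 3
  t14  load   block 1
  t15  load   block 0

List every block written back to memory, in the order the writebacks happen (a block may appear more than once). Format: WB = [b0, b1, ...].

WB = [3, 5, 1, 0]

0: R B5 -> L2 miss  d=-]
1: W B1 -> L1 miss  d=D]
2: W B3 -> L0 miss  d=D]
3: W B0 -> L0 miss wb->B3  d=D]
4: W B1 -> L1 hit  d=D]
5: R B2 -> L2 miss  d=-]
6: W B5 -> L2 miss  d=D]
7: R B1 -> L1 hit  d=D]
8: R B2 -> L2 miss wb->B5  d=-]
9: R B0 -> L0 hit  d=D]
10: R B1 -> L1 hit  d=D]
11: R B4 -> L1 miss wb->B1  d=-]
12: W B0 -> L0 hit  d=D]
13: R B3 -> L0 miss wb->B0  d=-]
14: R B1 -> L1 miss  d=-]
15: R B0 -> L0 miss  d=-]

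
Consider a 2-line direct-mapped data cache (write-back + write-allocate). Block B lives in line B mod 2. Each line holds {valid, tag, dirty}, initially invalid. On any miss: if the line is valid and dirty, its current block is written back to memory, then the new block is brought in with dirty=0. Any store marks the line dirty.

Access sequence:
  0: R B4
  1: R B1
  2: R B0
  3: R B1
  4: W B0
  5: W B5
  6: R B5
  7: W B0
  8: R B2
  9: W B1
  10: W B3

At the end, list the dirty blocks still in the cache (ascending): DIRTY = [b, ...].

DIRTY = [3]

0: R B4 -> L0 miss  d=-]
1: R B1 -> L1 miss  d=-]
2: R B0 -> L0 miss  d=-]
3: R B1 -> L1 hit  d=-]
4: W B0 -> L0 hit  d=D]
5: W B5 -> L1 miss  d=D]
6: R B5 -> L1 hit  d=D]
7: W B0 -> L0 hit  d=D]
8: R B2 -> L0 miss wb->B0  d=-]
9: W B1 -> L1 miss wb->B5  d=D]
10: W B3 -> L1 miss wb->B1  d=D]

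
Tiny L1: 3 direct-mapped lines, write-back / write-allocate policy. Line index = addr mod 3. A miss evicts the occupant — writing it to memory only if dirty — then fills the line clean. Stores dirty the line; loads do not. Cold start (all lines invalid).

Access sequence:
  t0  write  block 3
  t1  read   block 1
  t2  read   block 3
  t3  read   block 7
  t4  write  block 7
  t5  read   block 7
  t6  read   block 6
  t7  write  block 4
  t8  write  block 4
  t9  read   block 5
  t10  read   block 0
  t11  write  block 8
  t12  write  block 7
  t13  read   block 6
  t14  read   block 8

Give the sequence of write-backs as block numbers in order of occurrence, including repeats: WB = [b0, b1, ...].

WB = [3, 7, 4]

0: W B3 -> L0 miss  d=D]
1: R B1 -> L1 miss  d=-]
2: R B3 -> L0 hit  d=D]
3: R B7 -> L1 miss  d=-]
4: W B7 -> L1 hit  d=D]
5: R B7 -> L1 hit  d=D]
6: R B6 -> L0 miss wb->B3  d=-]
7: W B4 -> L1 miss wb->B7  d=D]
8: W B4 -> L1 hit  d=D]
9: R B5 -> L2 miss  d=-]
10: R B0 -> L0 miss  d=-]
11: W B8 -> L2 miss  d=D]
12: W B7 -> L1 miss wb->B4  d=D]
13: R B6 -> L0 miss  d=-]
14: R B8 -> L2 hit  d=D]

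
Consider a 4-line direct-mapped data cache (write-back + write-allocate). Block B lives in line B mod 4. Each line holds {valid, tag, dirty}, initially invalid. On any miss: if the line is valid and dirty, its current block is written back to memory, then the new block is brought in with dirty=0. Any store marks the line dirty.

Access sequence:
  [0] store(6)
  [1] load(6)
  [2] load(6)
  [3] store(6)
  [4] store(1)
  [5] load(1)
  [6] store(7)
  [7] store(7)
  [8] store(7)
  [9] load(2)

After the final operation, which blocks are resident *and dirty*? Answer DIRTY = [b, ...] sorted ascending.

DIRTY = [1, 7]

0: W B6 -> L2 miss  d=D]
1: R B6 -> L2 hit  d=D]
2: R B6 -> L2 hit  d=D]
3: W B6 -> L2 hit  d=D]
4: W B1 -> L1 miss  d=D]
5: R B1 -> L1 hit  d=D]
6: W B7 -> L3 miss  d=D]
7: W B7 -> L3 hit  d=D]
8: W B7 -> L3 hit  d=D]
9: R B2 -> L2 miss wb->B6  d=-]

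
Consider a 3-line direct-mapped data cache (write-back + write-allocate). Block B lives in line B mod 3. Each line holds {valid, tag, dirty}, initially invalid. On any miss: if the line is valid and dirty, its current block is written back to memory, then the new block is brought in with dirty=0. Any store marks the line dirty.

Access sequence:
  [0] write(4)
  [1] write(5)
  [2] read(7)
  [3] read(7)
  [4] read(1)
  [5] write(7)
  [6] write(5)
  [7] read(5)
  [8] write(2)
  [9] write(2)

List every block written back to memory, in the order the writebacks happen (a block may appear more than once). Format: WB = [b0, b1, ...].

WB = [4, 5]

  0 | W B4 → L1 miss [D]
  1 | W B5 → L2 miss [D]
  2 | R B7 → L1 miss wb→B4 [-]
  3 | R B7 → L1 hit [-]
  4 | R B1 → L1 miss [-]
  5 | W B7 → L1 miss [D]
  6 | W B5 → L2 hit [D]
  7 | R B5 → L2 hit [D]
  8 | W B2 → L2 miss wb→B5 [D]
  9 | W B2 → L2 hit [D]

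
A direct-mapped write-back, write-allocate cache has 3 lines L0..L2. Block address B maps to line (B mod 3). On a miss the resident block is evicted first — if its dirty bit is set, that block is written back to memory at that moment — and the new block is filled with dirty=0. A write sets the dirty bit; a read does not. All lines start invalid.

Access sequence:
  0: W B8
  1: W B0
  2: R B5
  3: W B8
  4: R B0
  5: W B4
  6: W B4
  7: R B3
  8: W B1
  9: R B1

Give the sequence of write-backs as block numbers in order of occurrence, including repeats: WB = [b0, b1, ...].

0: W B8 → L2 miss [D]
1: W B0 → L0 miss [D]
2: R B5 → L2 miss wb→B8 [-]
3: W B8 → L2 miss [D]
4: R B0 → L0 hit [D]
5: W B4 → L1 miss [D]
6: W B4 → L1 hit [D]
7: R B3 → L0 miss wb→B0 [-]
8: W B1 → L1 miss wb→B4 [D]
9: R B1 → L1 hit [D]

WB = [8, 0, 4]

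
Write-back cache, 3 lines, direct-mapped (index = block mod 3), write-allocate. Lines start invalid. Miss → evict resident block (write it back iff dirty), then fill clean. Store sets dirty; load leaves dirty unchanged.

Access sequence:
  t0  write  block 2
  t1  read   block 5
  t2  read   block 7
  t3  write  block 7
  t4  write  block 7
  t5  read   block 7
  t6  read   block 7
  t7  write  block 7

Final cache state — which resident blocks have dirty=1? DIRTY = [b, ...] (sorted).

  0 | W B2 → L2 miss [D]
  1 | R B5 → L2 miss wb→B2 [-]
  2 | R B7 → L1 miss [-]
  3 | W B7 → L1 hit [D]
  4 | W B7 → L1 hit [D]
  5 | R B7 → L1 hit [D]
  6 | R B7 → L1 hit [D]
  7 | W B7 → L1 hit [D]

DIRTY = [7]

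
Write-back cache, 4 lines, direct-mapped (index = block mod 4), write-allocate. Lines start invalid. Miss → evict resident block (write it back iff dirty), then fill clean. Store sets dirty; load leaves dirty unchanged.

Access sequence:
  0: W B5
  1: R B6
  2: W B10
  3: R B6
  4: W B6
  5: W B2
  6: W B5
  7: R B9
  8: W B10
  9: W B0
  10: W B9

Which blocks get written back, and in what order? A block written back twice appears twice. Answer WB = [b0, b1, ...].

WB = [10, 6, 5, 2]

0: W B5 → L1 miss [D]
1: R B6 → L2 miss [-]
2: W B10 → L2 miss [D]
3: R B6 → L2 miss wb→B10 [-]
4: W B6 → L2 hit [D]
5: W B2 → L2 miss wb→B6 [D]
6: W B5 → L1 hit [D]
7: R B9 → L1 miss wb→B5 [-]
8: W B10 → L2 miss wb→B2 [D]
9: W B0 → L0 miss [D]
10: W B9 → L1 hit [D]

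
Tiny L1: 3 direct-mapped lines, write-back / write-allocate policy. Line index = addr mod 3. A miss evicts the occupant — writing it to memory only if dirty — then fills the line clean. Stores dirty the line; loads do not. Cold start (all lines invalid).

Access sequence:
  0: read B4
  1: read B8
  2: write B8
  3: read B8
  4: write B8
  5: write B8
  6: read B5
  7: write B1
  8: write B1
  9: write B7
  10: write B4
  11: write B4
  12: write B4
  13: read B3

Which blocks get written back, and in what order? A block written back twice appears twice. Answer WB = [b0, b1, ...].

WB = [8, 1, 7]

  0 | R B4 → L1 miss [-]
  1 | R B8 → L2 miss [-]
  2 | W B8 → L2 hit [D]
  3 | R B8 → L2 hit [D]
  4 | W B8 → L2 hit [D]
  5 | W B8 → L2 hit [D]
  6 | R B5 → L2 miss wb→B8 [-]
  7 | W B1 → L1 miss [D]
  8 | W B1 → L1 hit [D]
  9 | W B7 → L1 miss wb→B1 [D]
  10 | W B4 → L1 miss wb→B7 [D]
  11 | W B4 → L1 hit [D]
  12 | W B4 → L1 hit [D]
  13 | R B3 → L0 miss [-]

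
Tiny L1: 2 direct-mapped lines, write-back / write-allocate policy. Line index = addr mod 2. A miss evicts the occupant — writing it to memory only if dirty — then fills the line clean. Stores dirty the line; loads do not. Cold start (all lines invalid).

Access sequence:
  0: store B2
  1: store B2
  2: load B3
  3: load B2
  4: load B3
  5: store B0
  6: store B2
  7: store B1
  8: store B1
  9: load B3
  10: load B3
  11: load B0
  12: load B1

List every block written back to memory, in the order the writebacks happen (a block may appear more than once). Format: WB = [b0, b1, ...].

0: W B2 → L0 miss [D]
1: W B2 → L0 hit [D]
2: R B3 → L1 miss [-]
3: R B2 → L0 hit [D]
4: R B3 → L1 hit [-]
5: W B0 → L0 miss wb→B2 [D]
6: W B2 → L0 miss wb→B0 [D]
7: W B1 → L1 miss [D]
8: W B1 → L1 hit [D]
9: R B3 → L1 miss wb→B1 [-]
10: R B3 → L1 hit [-]
11: R B0 → L0 miss wb→B2 [-]
12: R B1 → L1 miss [-]

WB = [2, 0, 1, 2]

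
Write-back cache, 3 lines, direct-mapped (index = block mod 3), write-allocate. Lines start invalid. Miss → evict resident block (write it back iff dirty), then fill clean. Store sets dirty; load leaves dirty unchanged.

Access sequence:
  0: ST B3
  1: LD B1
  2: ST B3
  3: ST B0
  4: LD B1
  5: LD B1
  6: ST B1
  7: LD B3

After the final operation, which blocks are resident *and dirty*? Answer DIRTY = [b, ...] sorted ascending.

0: W B3 -> L0 miss  d=D]
1: R B1 -> L1 miss  d=-]
2: W B3 -> L0 hit  d=D]
3: W B0 -> L0 miss wb->B3  d=D]
4: R B1 -> L1 hit  d=-]
5: R B1 -> L1 hit  d=-]
6: W B1 -> L1 hit  d=D]
7: R B3 -> L0 miss wb->B0  d=-]

DIRTY = [1]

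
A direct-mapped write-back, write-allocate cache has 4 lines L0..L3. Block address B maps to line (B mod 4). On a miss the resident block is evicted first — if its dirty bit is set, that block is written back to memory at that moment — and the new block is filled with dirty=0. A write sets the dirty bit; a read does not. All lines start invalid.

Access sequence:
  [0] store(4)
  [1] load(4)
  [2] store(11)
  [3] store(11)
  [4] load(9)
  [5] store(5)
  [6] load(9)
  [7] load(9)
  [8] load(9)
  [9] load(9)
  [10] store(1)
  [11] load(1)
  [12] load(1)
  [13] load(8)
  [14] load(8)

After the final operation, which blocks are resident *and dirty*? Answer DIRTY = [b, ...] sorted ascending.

DIRTY = [1, 11]

0: W B4 → L0 miss [D]
1: R B4 → L0 hit [D]
2: W B11 → L3 miss [D]
3: W B11 → L3 hit [D]
4: R B9 → L1 miss [-]
5: W B5 → L1 miss [D]
6: R B9 → L1 miss wb→B5 [-]
7: R B9 → L1 hit [-]
8: R B9 → L1 hit [-]
9: R B9 → L1 hit [-]
10: W B1 → L1 miss [D]
11: R B1 → L1 hit [D]
12: R B1 → L1 hit [D]
13: R B8 → L0 miss wb→B4 [-]
14: R B8 → L0 hit [-]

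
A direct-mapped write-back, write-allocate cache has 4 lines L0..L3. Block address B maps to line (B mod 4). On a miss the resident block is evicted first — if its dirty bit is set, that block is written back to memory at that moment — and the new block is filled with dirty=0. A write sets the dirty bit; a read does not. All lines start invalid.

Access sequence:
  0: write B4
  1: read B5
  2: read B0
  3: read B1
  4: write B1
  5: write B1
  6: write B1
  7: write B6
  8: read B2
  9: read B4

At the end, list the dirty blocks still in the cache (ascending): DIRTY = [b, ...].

DIRTY = [1]

0: W B4 → L0 miss [D]
1: R B5 → L1 miss [-]
2: R B0 → L0 miss wb→B4 [-]
3: R B1 → L1 miss [-]
4: W B1 → L1 hit [D]
5: W B1 → L1 hit [D]
6: W B1 → L1 hit [D]
7: W B6 → L2 miss [D]
8: R B2 → L2 miss wb→B6 [-]
9: R B4 → L0 miss [-]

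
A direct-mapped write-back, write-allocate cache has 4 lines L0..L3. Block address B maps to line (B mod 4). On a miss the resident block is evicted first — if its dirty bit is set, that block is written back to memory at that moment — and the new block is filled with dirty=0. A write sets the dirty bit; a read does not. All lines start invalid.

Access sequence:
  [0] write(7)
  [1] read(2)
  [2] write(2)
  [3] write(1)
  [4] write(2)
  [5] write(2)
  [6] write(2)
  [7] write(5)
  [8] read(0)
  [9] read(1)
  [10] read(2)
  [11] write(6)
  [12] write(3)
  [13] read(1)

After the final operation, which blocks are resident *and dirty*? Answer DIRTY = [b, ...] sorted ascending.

DIRTY = [3, 6]

0: W B7 -> L3 miss  d=D]
1: R B2 -> L2 miss  d=-]
2: W B2 -> L2 hit  d=D]
3: W B1 -> L1 miss  d=D]
4: W B2 -> L2 hit  d=D]
5: W B2 -> L2 hit  d=D]
6: W B2 -> L2 hit  d=D]
7: W B5 -> L1 miss wb->B1  d=D]
8: R B0 -> L0 miss  d=-]
9: R B1 -> L1 miss wb->B5  d=-]
10: R B2 -> L2 hit  d=D]
11: W B6 -> L2 miss wb->B2  d=D]
12: W B3 -> L3 miss wb->B7  d=D]
13: R B1 -> L1 hit  d=-]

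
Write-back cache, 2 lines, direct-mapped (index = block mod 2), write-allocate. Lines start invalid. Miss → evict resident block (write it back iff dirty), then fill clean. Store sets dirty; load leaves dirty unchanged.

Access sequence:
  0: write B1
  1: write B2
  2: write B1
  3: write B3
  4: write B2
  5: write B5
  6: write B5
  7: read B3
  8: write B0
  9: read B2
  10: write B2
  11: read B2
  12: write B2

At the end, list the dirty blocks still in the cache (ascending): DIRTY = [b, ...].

DIRTY = [2]

0: W B1 -> L1 miss  d=D]
1: W B2 -> L0 miss  d=D]
2: W B1 -> L1 hit  d=D]
3: W B3 -> L1 miss wb->B1  d=D]
4: W B2 -> L0 hit  d=D]
5: W B5 -> L1 miss wb->B3  d=D]
6: W B5 -> L1 hit  d=D]
7: R B3 -> L1 miss wb->B5  d=-]
8: W B0 -> L0 miss wb->B2  d=D]
9: R B2 -> L0 miss wb->B0  d=-]
10: W B2 -> L0 hit  d=D]
11: R B2 -> L0 hit  d=D]
12: W B2 -> L0 hit  d=D]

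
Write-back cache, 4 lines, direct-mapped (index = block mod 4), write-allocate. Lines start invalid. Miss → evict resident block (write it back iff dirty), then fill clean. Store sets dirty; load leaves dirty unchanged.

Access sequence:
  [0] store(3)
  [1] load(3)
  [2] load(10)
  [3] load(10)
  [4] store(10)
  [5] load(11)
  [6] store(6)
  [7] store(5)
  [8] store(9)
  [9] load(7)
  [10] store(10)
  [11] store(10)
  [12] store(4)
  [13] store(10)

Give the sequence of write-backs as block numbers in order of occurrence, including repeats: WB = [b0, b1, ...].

0: W B3 → L3 miss [D]
1: R B3 → L3 hit [D]
2: R B10 → L2 miss [-]
3: R B10 → L2 hit [-]
4: W B10 → L2 hit [D]
5: R B11 → L3 miss wb→B3 [-]
6: W B6 → L2 miss wb→B10 [D]
7: W B5 → L1 miss [D]
8: W B9 → L1 miss wb→B5 [D]
9: R B7 → L3 miss [-]
10: W B10 → L2 miss wb→B6 [D]
11: W B10 → L2 hit [D]
12: W B4 → L0 miss [D]
13: W B10 → L2 hit [D]

WB = [3, 10, 5, 6]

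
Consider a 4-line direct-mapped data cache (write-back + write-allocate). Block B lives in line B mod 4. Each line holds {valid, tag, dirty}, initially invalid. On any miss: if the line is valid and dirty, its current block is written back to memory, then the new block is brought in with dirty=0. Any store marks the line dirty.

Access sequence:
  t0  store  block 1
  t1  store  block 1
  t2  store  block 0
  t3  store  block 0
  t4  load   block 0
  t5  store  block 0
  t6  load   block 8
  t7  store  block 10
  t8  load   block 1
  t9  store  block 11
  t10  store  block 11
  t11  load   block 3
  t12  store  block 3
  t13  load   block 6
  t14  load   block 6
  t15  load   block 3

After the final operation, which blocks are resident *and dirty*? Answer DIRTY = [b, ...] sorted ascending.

DIRTY = [1, 3]

0: W B1 → L1 miss [D]
1: W B1 → L1 hit [D]
2: W B0 → L0 miss [D]
3: W B0 → L0 hit [D]
4: R B0 → L0 hit [D]
5: W B0 → L0 hit [D]
6: R B8 → L0 miss wb→B0 [-]
7: W B10 → L2 miss [D]
8: R B1 → L1 hit [D]
9: W B11 → L3 miss [D]
10: W B11 → L3 hit [D]
11: R B3 → L3 miss wb→B11 [-]
12: W B3 → L3 hit [D]
13: R B6 → L2 miss wb→B10 [-]
14: R B6 → L2 hit [-]
15: R B3 → L3 hit [D]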